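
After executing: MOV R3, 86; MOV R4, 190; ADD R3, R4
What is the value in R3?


Register state trace:
  MOV R3, 86  → R3 = 86
  MOV R4, 190  → R4 = 190
  ADD R3, R4  → R3 = 86 + 190 = 276
Final: R3 = 276

276


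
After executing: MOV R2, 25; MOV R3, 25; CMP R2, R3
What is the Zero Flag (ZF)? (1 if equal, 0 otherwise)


Register state trace:
  MOV R2, 25  → R2 = 25
  MOV R3, 25  → R3 = 25
  CMP R2, R3  → computes 25 - 25 = 0
  Result is zero, so values are equal
ZF = 1

1


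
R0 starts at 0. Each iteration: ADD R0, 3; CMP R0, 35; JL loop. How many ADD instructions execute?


Loop trace (R0 starts at 0, target 35, step 3):
  ADD #1: R0 = 0 + 3 = 3  → 3 < 35, loop
  ADD #2: R0 = 3 + 3 = 6  → 6 < 35, loop
  ADD #3: R0 = 6 + 3 = 9  → 9 < 35, loop
  ADD #4: R0 = 9 + 3 = 12  → 12 < 35, loop
  ADD #5: R0 = 12 + 3 = 15  → 15 < 35, loop
  ADD #6: R0 = 15 + 3 = 18  → 18 < 35, loop
  ADD #7: R0 = 18 + 3 = 21  → 21 < 35, loop
  ADD #8: R0 = 21 + 3 = 24  → 24 < 35, loop
  ADD #9: R0 = 24 + 3 = 27  → 27 < 35, loop
  ADD #10: R0 = 27 + 3 = 30  → 30 < 35, loop
  ADD #11: R0 = 30 + 3 = 33  → 33 < 35, loop
  ADD #12: R0 = 33 + 3 = 36  → 36 >= 35, exit
Total ADD instructions: 12

12


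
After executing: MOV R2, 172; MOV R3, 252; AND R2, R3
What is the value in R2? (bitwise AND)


Register state trace:
  MOV R2, 172  → R2 = 172 (0b10101100)
  MOV R3, 252  → R3 = 252 (0b11111100)
  AND R2, R3  → R2 = 172 AND 252 = 172 (0b10101100)
Final: R2 = 172

172


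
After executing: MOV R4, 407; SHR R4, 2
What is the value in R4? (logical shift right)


Register state trace:
  MOV R4, 407  → R4 = 407
  SHR R4, 2  → R4 = 407 >> 2 = 407 // 2^2 = 101
Final: R4 = 101

101


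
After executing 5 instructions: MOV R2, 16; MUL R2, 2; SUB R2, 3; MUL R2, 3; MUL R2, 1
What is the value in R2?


Register state trace:
  MOV R2, 16  → R2 = 16
  MUL R2, 2  → R2 = 16 * 2 = 32
  SUB R2, 3  → R2 = 32 - 3 = 29
  MUL R2, 3  → R2 = 29 * 3 = 87
  MUL R2, 1  → R2 = 87 * 1 = 87
Final: R2 = 87

87


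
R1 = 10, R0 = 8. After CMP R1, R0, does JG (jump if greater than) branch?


Trace:
  R1 = 10, R0 = 8
  CMP R1, R0  → compares 10 vs 8
  JG checks: is 10 greater than 8?
  10 > 8, so condition is true
Branch taken: Yes

Yes


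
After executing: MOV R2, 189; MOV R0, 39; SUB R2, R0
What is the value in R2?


Register state trace:
  MOV R2, 189  → R2 = 189
  MOV R0, 39  → R0 = 39
  SUB R2, R0  → R2 = 189 - 39 = 150
Final: R2 = 150

150


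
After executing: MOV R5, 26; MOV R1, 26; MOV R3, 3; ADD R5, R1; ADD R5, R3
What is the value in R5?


Register state trace:
  MOV R5, 26  → R5 = 26
  MOV R1, 26  → R1 = 26
  MOV R3, 3  → R3 = 3
  ADD R5, R1  → R5 = 26 + 26 = 52
  ADD R5, R3  → R5 = 52 + 3 = 55
Final: R5 = 55

55


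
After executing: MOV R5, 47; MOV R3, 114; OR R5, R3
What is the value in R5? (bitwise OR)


Register state trace:
  MOV R5, 47  → R5 = 47 (0b00101111)
  MOV R3, 114  → R3 = 114 (0b01110010)
  OR R5, R3   → R5 = 47 OR 114 = 127 (0b01111111)
Final: R5 = 127

127


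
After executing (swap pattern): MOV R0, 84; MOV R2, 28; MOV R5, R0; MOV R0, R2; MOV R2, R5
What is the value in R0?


Register state trace (swap pattern):
  MOV R0, 84  → R0 = 84
  MOV R2, 28  → R2 = 28
  MOV R5, R0  → R5 = 84  (save R0)
  MOV R0, R2  → R0 = 28  (R0 gets R2's value)
  MOV R2, R5  → R2 = 84  (R2 gets saved value)
Final: R0 = 28

28


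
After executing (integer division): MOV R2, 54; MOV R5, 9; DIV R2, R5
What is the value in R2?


Register state trace:
  MOV R2, 54  → R2 = 54
  MOV R5, 9  → R5 = 9
  DIV R2, R5  → R2 = 54 // 9 = 6
Final: R2 = 6

6


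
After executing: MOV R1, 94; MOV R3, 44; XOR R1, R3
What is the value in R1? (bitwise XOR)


Register state trace:
  MOV R1, 94  → R1 = 94 (0b01011110)
  MOV R3, 44  → R3 = 44 (0b00101100)
  XOR R1, R3  → R1 = 94 XOR 44 = 114 (0b01110010)
Final: R1 = 114

114


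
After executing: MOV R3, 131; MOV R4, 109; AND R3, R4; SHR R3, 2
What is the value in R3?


Register state trace:
  MOV R3, 131  → R3 = 131 (0b10000011)
  MOV R4, 109  → R4 = 109 (0b01101101)
  AND R3, R4  → R3 = 131 AND 109 = 1 (0b00000001)
  SHR R3, 2  → R3 = 1 >> 2 = 0
Final: R3 = 0

0


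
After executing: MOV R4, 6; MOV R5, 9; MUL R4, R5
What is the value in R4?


Register state trace:
  MOV R4, 6  → R4 = 6
  MOV R5, 9  → R5 = 9
  MUL R4, R5  → R4 = 6 * 9 = 54
Final: R4 = 54

54


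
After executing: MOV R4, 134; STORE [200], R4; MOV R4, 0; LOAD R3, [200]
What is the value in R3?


Register and memory trace:
  MOV R4, 134  → R4 = 134
  STORE [200], R4  → mem[200] = 134
  MOV R4, 0  → R4 = 0
  LOAD R3, [200]  → R3 = mem[200] = 134
Final: R3 = 134

134


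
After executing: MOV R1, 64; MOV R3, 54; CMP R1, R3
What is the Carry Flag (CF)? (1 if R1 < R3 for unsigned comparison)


Register state trace:
  MOV R1, 64  → R1 = 64
  MOV R3, 54  → R3 = 54
  CMP R1, R3  → unsigned 64 - 54: no borrow
  64 >= 54, so CF = 0
CF = 0

0


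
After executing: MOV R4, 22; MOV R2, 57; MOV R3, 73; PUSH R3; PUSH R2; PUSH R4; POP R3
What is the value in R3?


Stack trace (top is rightmost):
  MOV R4, 22  → R4 = 22
  MOV R2, 57  → R2 = 57
  MOV R3, 73  → R3 = 73
  PUSH R3  → stack: [73]
  PUSH R2  → stack: [73, 57]
  PUSH R4  → stack: [73, 57, 22]
  POP R3  → R3 = 22, stack: [73, 57]
Final: R3 = 22

22


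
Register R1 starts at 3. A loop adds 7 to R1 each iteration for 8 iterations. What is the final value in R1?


Starting value: R1 = 3
  Iter 1: R1 = 3 + 7 = 10
  Iter 2: R1 = 10 + 7 = 17
  Iter 3: R1 = 17 + 7 = 24
  Iter 4: R1 = 24 + 7 = 31
  Iter 5: R1 = 31 + 7 = 38
  Iter 6: R1 = 38 + 7 = 45
  Iter 7: R1 = 45 + 7 = 52
  Iter 8: R1 = 52 + 7 = 59
Final: R1 = 59

59


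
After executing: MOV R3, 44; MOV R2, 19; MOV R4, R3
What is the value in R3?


Register state trace:
  MOV R3, 44  → R3 = 44
  MOV R2, 19  → R2 = 19
  MOV R4, R3  → R4 = 44
Final: R3 = 44

44


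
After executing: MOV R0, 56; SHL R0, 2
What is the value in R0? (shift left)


Register state trace:
  MOV R0, 56  → R0 = 56
  SHL R0, 2  → R0 = 56 << 2 = 56 * 2^2 = 224
Final: R0 = 224

224


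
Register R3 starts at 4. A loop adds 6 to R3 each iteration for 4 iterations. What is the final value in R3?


Starting value: R3 = 4
  Iter 1: R3 = 4 + 6 = 10
  Iter 2: R3 = 10 + 6 = 16
  Iter 3: R3 = 16 + 6 = 22
  Iter 4: R3 = 22 + 6 = 28
Final: R3 = 28

28


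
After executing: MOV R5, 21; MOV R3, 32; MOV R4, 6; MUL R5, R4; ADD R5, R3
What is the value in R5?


Register state trace:
  MOV R5, 21  → R5 = 21
  MOV R3, 32  → R3 = 32
  MOV R4, 6  → R4 = 6
  MUL R5, R4  → R5 = 21 * 6 = 126
  ADD R5, R3  → R5 = 126 + 32 = 158
Final: R5 = 158

158


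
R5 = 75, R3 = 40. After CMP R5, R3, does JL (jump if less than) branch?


Trace:
  R5 = 75, R3 = 40
  CMP R5, R3  → compares 75 vs 40
  JL checks: is 75 less than 40?
  75 > 40, so condition is false
Branch taken: No

No


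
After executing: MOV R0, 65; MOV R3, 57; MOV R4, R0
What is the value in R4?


Register state trace:
  MOV R0, 65  → R0 = 65
  MOV R3, 57  → R3 = 57
  MOV R4, R0  → R4 = 65
Final: R4 = 65

65


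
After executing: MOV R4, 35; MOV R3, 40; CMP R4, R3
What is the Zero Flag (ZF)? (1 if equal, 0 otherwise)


Register state trace:
  MOV R4, 35  → R4 = 35
  MOV R3, 40  → R3 = 40
  CMP R4, R3  → computes 35 - 40 = -5
  Result is nonzero, so values are not equal
ZF = 0

0


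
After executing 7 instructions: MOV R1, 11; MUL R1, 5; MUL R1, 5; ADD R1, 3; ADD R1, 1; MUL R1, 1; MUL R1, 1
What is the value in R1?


Register state trace:
  MOV R1, 11  → R1 = 11
  MUL R1, 5  → R1 = 11 * 5 = 55
  MUL R1, 5  → R1 = 55 * 5 = 275
  ADD R1, 3  → R1 = 275 + 3 = 278
  ADD R1, 1  → R1 = 278 + 1 = 279
  MUL R1, 1  → R1 = 279 * 1 = 279
  MUL R1, 1  → R1 = 279 * 1 = 279
Final: R1 = 279

279


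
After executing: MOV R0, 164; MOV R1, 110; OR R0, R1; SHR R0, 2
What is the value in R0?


Register state trace:
  MOV R0, 164  → R0 = 164 (0b10100100)
  MOV R1, 110  → R1 = 110 (0b01101110)
  OR R0, R1  → R0 = 164 OR 110 = 238 (0b11101110)
  SHR R0, 2  → R0 = 238 >> 2 = 59
Final: R0 = 59

59


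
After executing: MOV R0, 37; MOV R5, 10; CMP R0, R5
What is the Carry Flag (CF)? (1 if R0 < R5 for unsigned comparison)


Register state trace:
  MOV R0, 37  → R0 = 37
  MOV R5, 10  → R5 = 10
  CMP R0, R5  → unsigned 37 - 10: no borrow
  37 >= 10, so CF = 0
CF = 0

0


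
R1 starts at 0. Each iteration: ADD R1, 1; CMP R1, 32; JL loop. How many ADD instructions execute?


Loop trace (R1 starts at 0, target 32, step 1):
  ADD #1: R1 = 0 + 1 = 1  → 1 < 32, loop
  ADD #2: R1 = 1 + 1 = 2  → 2 < 32, loop
  ADD #3: R1 = 2 + 1 = 3  → 3 < 32, loop
  ADD #4: R1 = 3 + 1 = 4  → 4 < 32, loop
  ADD #5: R1 = 4 + 1 = 5  → 5 < 32, loop
  ADD #6: R1 = 5 + 1 = 6  → 6 < 32, loop
  ADD #7: R1 = 6 + 1 = 7  → 7 < 32, loop
  ADD #8: R1 = 7 + 1 = 8  → 8 < 32, loop
  ADD #9: R1 = 8 + 1 = 9  → 9 < 32, loop
  ADD #10: R1 = 9 + 1 = 10  → 10 < 32, loop
  ADD #11: R1 = 10 + 1 = 11  → 11 < 32, loop
  ADD #12: R1 = 11 + 1 = 12  → 12 < 32, loop
  ADD #13: R1 = 12 + 1 = 13  → 13 < 32, loop
  ADD #14: R1 = 13 + 1 = 14  → 14 < 32, loop
  ADD #15: R1 = 14 + 1 = 15  → 15 < 32, loop
  ADD #16: R1 = 15 + 1 = 16  → 16 < 32, loop
  ADD #17: R1 = 16 + 1 = 17  → 17 < 32, loop
  ADD #18: R1 = 17 + 1 = 18  → 18 < 32, loop
  ADD #19: R1 = 18 + 1 = 19  → 19 < 32, loop
  ADD #20: R1 = 19 + 1 = 20  → 20 < 32, loop
  ADD #21: R1 = 20 + 1 = 21  → 21 < 32, loop
  ADD #22: R1 = 21 + 1 = 22  → 22 < 32, loop
  ADD #23: R1 = 22 + 1 = 23  → 23 < 32, loop
  ADD #24: R1 = 23 + 1 = 24  → 24 < 32, loop
  ADD #25: R1 = 24 + 1 = 25  → 25 < 32, loop
  ADD #26: R1 = 25 + 1 = 26  → 26 < 32, loop
  ADD #27: R1 = 26 + 1 = 27  → 27 < 32, loop
  ADD #28: R1 = 27 + 1 = 28  → 28 < 32, loop
  ADD #29: R1 = 28 + 1 = 29  → 29 < 32, loop
  ADD #30: R1 = 29 + 1 = 30  → 30 < 32, loop
  ADD #31: R1 = 30 + 1 = 31  → 31 < 32, loop
  ADD #32: R1 = 31 + 1 = 32  → 32 >= 32, exit
Total ADD instructions: 32

32


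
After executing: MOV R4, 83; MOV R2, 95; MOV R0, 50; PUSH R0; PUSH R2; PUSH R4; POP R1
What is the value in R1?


Stack trace (top is rightmost):
  MOV R4, 83  → R4 = 83
  MOV R2, 95  → R2 = 95
  MOV R0, 50  → R0 = 50
  PUSH R0  → stack: [50]
  PUSH R2  → stack: [50, 95]
  PUSH R4  → stack: [50, 95, 83]
  POP R1  → R1 = 83, stack: [50, 95]
Final: R1 = 83

83


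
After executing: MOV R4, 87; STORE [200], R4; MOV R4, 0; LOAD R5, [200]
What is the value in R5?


Register and memory trace:
  MOV R4, 87  → R4 = 87
  STORE [200], R4  → mem[200] = 87
  MOV R4, 0  → R4 = 0
  LOAD R5, [200]  → R5 = mem[200] = 87
Final: R5 = 87

87


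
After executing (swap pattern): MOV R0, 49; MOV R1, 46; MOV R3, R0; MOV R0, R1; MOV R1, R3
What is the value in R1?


Register state trace (swap pattern):
  MOV R0, 49  → R0 = 49
  MOV R1, 46  → R1 = 46
  MOV R3, R0  → R3 = 49  (save R0)
  MOV R0, R1  → R0 = 46  (R0 gets R1's value)
  MOV R1, R3  → R1 = 49  (R1 gets saved value)
Final: R1 = 49

49


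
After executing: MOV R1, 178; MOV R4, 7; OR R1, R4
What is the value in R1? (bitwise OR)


Register state trace:
  MOV R1, 178  → R1 = 178 (0b10110010)
  MOV R4, 7  → R4 = 7 (0b00000111)
  OR R1, R4   → R1 = 178 OR 7 = 183 (0b10110111)
Final: R1 = 183

183


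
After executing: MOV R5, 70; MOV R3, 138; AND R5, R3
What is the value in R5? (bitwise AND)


Register state trace:
  MOV R5, 70  → R5 = 70 (0b01000110)
  MOV R3, 138  → R3 = 138 (0b10001010)
  AND R5, R3  → R5 = 70 AND 138 = 2 (0b00000010)
Final: R5 = 2

2


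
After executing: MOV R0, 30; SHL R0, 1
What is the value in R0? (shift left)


Register state trace:
  MOV R0, 30  → R0 = 30
  SHL R0, 1  → R0 = 30 << 1 = 30 * 2^1 = 60
Final: R0 = 60

60


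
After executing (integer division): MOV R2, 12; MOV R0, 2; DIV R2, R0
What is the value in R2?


Register state trace:
  MOV R2, 12  → R2 = 12
  MOV R0, 2  → R0 = 2
  DIV R2, R0  → R2 = 12 // 2 = 6
Final: R2 = 6

6


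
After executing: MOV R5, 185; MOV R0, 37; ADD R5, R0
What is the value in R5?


Register state trace:
  MOV R5, 185  → R5 = 185
  MOV R0, 37  → R0 = 37
  ADD R5, R0  → R5 = 185 + 37 = 222
Final: R5 = 222

222


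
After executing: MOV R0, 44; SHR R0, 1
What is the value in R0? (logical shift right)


Register state trace:
  MOV R0, 44  → R0 = 44
  SHR R0, 1  → R0 = 44 >> 1 = 44 // 2^1 = 22
Final: R0 = 22

22


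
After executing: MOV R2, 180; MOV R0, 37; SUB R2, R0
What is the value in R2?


Register state trace:
  MOV R2, 180  → R2 = 180
  MOV R0, 37  → R0 = 37
  SUB R2, R0  → R2 = 180 - 37 = 143
Final: R2 = 143

143


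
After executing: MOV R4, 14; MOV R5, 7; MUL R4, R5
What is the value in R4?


Register state trace:
  MOV R4, 14  → R4 = 14
  MOV R5, 7  → R5 = 7
  MUL R4, R5  → R4 = 14 * 7 = 98
Final: R4 = 98

98


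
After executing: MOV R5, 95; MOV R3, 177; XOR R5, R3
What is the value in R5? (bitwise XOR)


Register state trace:
  MOV R5, 95  → R5 = 95 (0b01011111)
  MOV R3, 177  → R3 = 177 (0b10110001)
  XOR R5, R3  → R5 = 95 XOR 177 = 238 (0b11101110)
Final: R5 = 238

238


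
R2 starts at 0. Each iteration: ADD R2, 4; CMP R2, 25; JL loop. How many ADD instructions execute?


Loop trace (R2 starts at 0, target 25, step 4):
  ADD #1: R2 = 0 + 4 = 4  → 4 < 25, loop
  ADD #2: R2 = 4 + 4 = 8  → 8 < 25, loop
  ADD #3: R2 = 8 + 4 = 12  → 12 < 25, loop
  ADD #4: R2 = 12 + 4 = 16  → 16 < 25, loop
  ADD #5: R2 = 16 + 4 = 20  → 20 < 25, loop
  ADD #6: R2 = 20 + 4 = 24  → 24 < 25, loop
  ADD #7: R2 = 24 + 4 = 28  → 28 >= 25, exit
Total ADD instructions: 7

7


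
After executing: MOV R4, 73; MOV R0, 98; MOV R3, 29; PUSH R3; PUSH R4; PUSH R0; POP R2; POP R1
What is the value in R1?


Stack trace (top is rightmost):
  MOV R4, 73  → R4 = 73
  MOV R0, 98  → R0 = 98
  MOV R3, 29  → R3 = 29
  PUSH R3  → stack: [29]
  PUSH R4  → stack: [29, 73]
  PUSH R0  → stack: [29, 73, 98]
  POP R2  → R2 = 98, stack: [29, 73]
  POP R1  → R1 = 73, stack: [29]
Final: R1 = 73

73


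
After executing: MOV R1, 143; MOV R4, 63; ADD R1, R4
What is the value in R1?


Register state trace:
  MOV R1, 143  → R1 = 143
  MOV R4, 63  → R4 = 63
  ADD R1, R4  → R1 = 143 + 63 = 206
Final: R1 = 206

206


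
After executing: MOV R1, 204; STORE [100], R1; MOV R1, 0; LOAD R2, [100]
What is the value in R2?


Register and memory trace:
  MOV R1, 204  → R1 = 204
  STORE [100], R1  → mem[100] = 204
  MOV R1, 0  → R1 = 0
  LOAD R2, [100]  → R2 = mem[100] = 204
Final: R2 = 204

204


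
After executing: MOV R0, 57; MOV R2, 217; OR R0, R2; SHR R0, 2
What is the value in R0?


Register state trace:
  MOV R0, 57  → R0 = 57 (0b00111001)
  MOV R2, 217  → R2 = 217 (0b11011001)
  OR R0, R2  → R0 = 57 OR 217 = 249 (0b11111001)
  SHR R0, 2  → R0 = 249 >> 2 = 62
Final: R0 = 62

62


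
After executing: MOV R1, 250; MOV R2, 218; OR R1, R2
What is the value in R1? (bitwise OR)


Register state trace:
  MOV R1, 250  → R1 = 250 (0b11111010)
  MOV R2, 218  → R2 = 218 (0b11011010)
  OR R1, R2   → R1 = 250 OR 218 = 250 (0b11111010)
Final: R1 = 250

250


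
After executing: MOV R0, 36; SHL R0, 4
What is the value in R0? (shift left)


Register state trace:
  MOV R0, 36  → R0 = 36
  SHL R0, 4  → R0 = 36 << 4 = 36 * 2^4 = 576
Final: R0 = 576

576


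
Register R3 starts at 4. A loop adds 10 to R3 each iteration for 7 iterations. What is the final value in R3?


Starting value: R3 = 4
  Iter 1: R3 = 4 + 10 = 14
  Iter 2: R3 = 14 + 10 = 24
  Iter 3: R3 = 24 + 10 = 34
  Iter 4: R3 = 34 + 10 = 44
  Iter 5: R3 = 44 + 10 = 54
  Iter 6: R3 = 54 + 10 = 64
  Iter 7: R3 = 64 + 10 = 74
Final: R3 = 74

74


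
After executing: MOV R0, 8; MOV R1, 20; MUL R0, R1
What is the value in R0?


Register state trace:
  MOV R0, 8  → R0 = 8
  MOV R1, 20  → R1 = 20
  MUL R0, R1  → R0 = 8 * 20 = 160
Final: R0 = 160

160


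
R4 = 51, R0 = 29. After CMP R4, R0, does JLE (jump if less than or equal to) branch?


Trace:
  R4 = 51, R0 = 29
  CMP R4, R0  → compares 51 vs 29
  JLE checks: is 51 less than or equal to 29?
  51 > 29, so condition is false
Branch taken: No

No


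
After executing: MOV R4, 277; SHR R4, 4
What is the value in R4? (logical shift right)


Register state trace:
  MOV R4, 277  → R4 = 277
  SHR R4, 4  → R4 = 277 >> 4 = 277 // 2^4 = 17
Final: R4 = 17

17


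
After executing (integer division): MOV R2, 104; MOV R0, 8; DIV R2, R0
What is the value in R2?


Register state trace:
  MOV R2, 104  → R2 = 104
  MOV R0, 8  → R0 = 8
  DIV R2, R0  → R2 = 104 // 8 = 13
Final: R2 = 13

13


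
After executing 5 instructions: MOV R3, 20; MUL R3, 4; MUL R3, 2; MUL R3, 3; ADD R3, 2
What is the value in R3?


Register state trace:
  MOV R3, 20  → R3 = 20
  MUL R3, 4  → R3 = 20 * 4 = 80
  MUL R3, 2  → R3 = 80 * 2 = 160
  MUL R3, 3  → R3 = 160 * 3 = 480
  ADD R3, 2  → R3 = 480 + 2 = 482
Final: R3 = 482

482


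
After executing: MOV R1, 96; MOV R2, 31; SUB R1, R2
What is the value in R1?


Register state trace:
  MOV R1, 96  → R1 = 96
  MOV R2, 31  → R2 = 31
  SUB R1, R2  → R1 = 96 - 31 = 65
Final: R1 = 65

65


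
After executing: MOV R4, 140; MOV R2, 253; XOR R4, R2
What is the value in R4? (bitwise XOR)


Register state trace:
  MOV R4, 140  → R4 = 140 (0b10001100)
  MOV R2, 253  → R2 = 253 (0b11111101)
  XOR R4, R2  → R4 = 140 XOR 253 = 113 (0b01110001)
Final: R4 = 113

113


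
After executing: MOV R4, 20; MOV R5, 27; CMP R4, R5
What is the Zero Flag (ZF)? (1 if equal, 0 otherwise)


Register state trace:
  MOV R4, 20  → R4 = 20
  MOV R5, 27  → R5 = 27
  CMP R4, R5  → computes 20 - 27 = -7
  Result is nonzero, so values are not equal
ZF = 0

0


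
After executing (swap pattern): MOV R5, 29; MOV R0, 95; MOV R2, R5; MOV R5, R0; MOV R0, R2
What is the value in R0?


Register state trace (swap pattern):
  MOV R5, 29  → R5 = 29
  MOV R0, 95  → R0 = 95
  MOV R2, R5  → R2 = 29  (save R5)
  MOV R5, R0  → R5 = 95  (R5 gets R0's value)
  MOV R0, R2  → R0 = 29  (R0 gets saved value)
Final: R0 = 29

29


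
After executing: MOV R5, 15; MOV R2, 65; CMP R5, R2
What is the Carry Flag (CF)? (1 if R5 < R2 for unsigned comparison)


Register state trace:
  MOV R5, 15  → R5 = 15
  MOV R2, 65  → R2 = 65
  CMP R5, R2  → unsigned 15 - 65: borrow occurs
  15 < 65, so CF = 1
CF = 1

1


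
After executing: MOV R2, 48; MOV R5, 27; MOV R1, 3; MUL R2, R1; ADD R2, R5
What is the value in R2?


Register state trace:
  MOV R2, 48  → R2 = 48
  MOV R5, 27  → R5 = 27
  MOV R1, 3  → R1 = 3
  MUL R2, R1  → R2 = 48 * 3 = 144
  ADD R2, R5  → R2 = 144 + 27 = 171
Final: R2 = 171

171


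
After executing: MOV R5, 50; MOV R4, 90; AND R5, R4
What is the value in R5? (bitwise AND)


Register state trace:
  MOV R5, 50  → R5 = 50 (0b00110010)
  MOV R4, 90  → R4 = 90 (0b01011010)
  AND R5, R4  → R5 = 50 AND 90 = 18 (0b00010010)
Final: R5 = 18

18


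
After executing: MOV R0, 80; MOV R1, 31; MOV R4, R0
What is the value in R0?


Register state trace:
  MOV R0, 80  → R0 = 80
  MOV R1, 31  → R1 = 31
  MOV R4, R0  → R4 = 80
Final: R0 = 80

80


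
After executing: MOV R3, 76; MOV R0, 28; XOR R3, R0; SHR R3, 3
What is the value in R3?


Register state trace:
  MOV R3, 76  → R3 = 76 (0b01001100)
  MOV R0, 28  → R0 = 28 (0b00011100)
  XOR R3, R0  → R3 = 76 XOR 28 = 80 (0b01010000)
  SHR R3, 3  → R3 = 80 >> 3 = 10
Final: R3 = 10

10


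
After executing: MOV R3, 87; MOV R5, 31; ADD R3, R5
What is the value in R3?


Register state trace:
  MOV R3, 87  → R3 = 87
  MOV R5, 31  → R5 = 31
  ADD R3, R5  → R3 = 87 + 31 = 118
Final: R3 = 118

118


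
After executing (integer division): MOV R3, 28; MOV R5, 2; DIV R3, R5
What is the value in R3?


Register state trace:
  MOV R3, 28  → R3 = 28
  MOV R5, 2  → R5 = 2
  DIV R3, R5  → R3 = 28 // 2 = 14
Final: R3 = 14

14


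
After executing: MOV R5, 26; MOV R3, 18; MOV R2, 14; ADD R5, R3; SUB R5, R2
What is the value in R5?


Register state trace:
  MOV R5, 26  → R5 = 26
  MOV R3, 18  → R3 = 18
  MOV R2, 14  → R2 = 14
  ADD R5, R3  → R5 = 26 + 18 = 44
  SUB R5, R2  → R5 = 44 - 14 = 30
Final: R5 = 30

30


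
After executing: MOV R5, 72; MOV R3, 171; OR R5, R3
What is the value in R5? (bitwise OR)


Register state trace:
  MOV R5, 72  → R5 = 72 (0b01001000)
  MOV R3, 171  → R3 = 171 (0b10101011)
  OR R5, R3   → R5 = 72 OR 171 = 235 (0b11101011)
Final: R5 = 235

235


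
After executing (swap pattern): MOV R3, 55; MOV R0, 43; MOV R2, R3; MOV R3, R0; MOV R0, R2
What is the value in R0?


Register state trace (swap pattern):
  MOV R3, 55  → R3 = 55
  MOV R0, 43  → R0 = 43
  MOV R2, R3  → R2 = 55  (save R3)
  MOV R3, R0  → R3 = 43  (R3 gets R0's value)
  MOV R0, R2  → R0 = 55  (R0 gets saved value)
Final: R0 = 55

55


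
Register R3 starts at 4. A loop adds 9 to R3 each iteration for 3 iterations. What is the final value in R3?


Starting value: R3 = 4
  Iter 1: R3 = 4 + 9 = 13
  Iter 2: R3 = 13 + 9 = 22
  Iter 3: R3 = 22 + 9 = 31
Final: R3 = 31

31


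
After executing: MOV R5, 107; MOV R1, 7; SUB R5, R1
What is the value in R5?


Register state trace:
  MOV R5, 107  → R5 = 107
  MOV R1, 7  → R1 = 7
  SUB R5, R1  → R5 = 107 - 7 = 100
Final: R5 = 100

100


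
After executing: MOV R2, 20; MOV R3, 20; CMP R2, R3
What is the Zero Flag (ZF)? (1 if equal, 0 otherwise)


Register state trace:
  MOV R2, 20  → R2 = 20
  MOV R3, 20  → R3 = 20
  CMP R2, R3  → computes 20 - 20 = 0
  Result is zero, so values are equal
ZF = 1

1


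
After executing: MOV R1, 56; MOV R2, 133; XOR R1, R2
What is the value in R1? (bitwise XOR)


Register state trace:
  MOV R1, 56  → R1 = 56 (0b00111000)
  MOV R2, 133  → R2 = 133 (0b10000101)
  XOR R1, R2  → R1 = 56 XOR 133 = 189 (0b10111101)
Final: R1 = 189

189


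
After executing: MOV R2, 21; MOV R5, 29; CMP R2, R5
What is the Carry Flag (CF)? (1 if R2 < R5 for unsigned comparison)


Register state trace:
  MOV R2, 21  → R2 = 21
  MOV R5, 29  → R5 = 29
  CMP R2, R5  → unsigned 21 - 29: borrow occurs
  21 < 29, so CF = 1
CF = 1

1


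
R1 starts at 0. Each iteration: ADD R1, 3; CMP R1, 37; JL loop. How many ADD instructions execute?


Loop trace (R1 starts at 0, target 37, step 3):
  ADD #1: R1 = 0 + 3 = 3  → 3 < 37, loop
  ADD #2: R1 = 3 + 3 = 6  → 6 < 37, loop
  ADD #3: R1 = 6 + 3 = 9  → 9 < 37, loop
  ADD #4: R1 = 9 + 3 = 12  → 12 < 37, loop
  ADD #5: R1 = 12 + 3 = 15  → 15 < 37, loop
  ADD #6: R1 = 15 + 3 = 18  → 18 < 37, loop
  ADD #7: R1 = 18 + 3 = 21  → 21 < 37, loop
  ADD #8: R1 = 21 + 3 = 24  → 24 < 37, loop
  ADD #9: R1 = 24 + 3 = 27  → 27 < 37, loop
  ADD #10: R1 = 27 + 3 = 30  → 30 < 37, loop
  ADD #11: R1 = 30 + 3 = 33  → 33 < 37, loop
  ADD #12: R1 = 33 + 3 = 36  → 36 < 37, loop
  ADD #13: R1 = 36 + 3 = 39  → 39 >= 37, exit
Total ADD instructions: 13

13


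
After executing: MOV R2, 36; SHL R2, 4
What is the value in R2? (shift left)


Register state trace:
  MOV R2, 36  → R2 = 36
  SHL R2, 4  → R2 = 36 << 4 = 36 * 2^4 = 576
Final: R2 = 576

576


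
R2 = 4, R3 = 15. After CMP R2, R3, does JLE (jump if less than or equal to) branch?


Trace:
  R2 = 4, R3 = 15
  CMP R2, R3  → compares 4 vs 15
  JLE checks: is 4 less than or equal to 15?
  4 < 15, so condition is true
Branch taken: Yes

Yes


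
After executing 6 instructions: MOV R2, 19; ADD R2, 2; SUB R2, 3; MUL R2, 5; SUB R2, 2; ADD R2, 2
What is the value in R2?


Register state trace:
  MOV R2, 19  → R2 = 19
  ADD R2, 2  → R2 = 19 + 2 = 21
  SUB R2, 3  → R2 = 21 - 3 = 18
  MUL R2, 5  → R2 = 18 * 5 = 90
  SUB R2, 2  → R2 = 90 - 2 = 88
  ADD R2, 2  → R2 = 88 + 2 = 90
Final: R2 = 90

90


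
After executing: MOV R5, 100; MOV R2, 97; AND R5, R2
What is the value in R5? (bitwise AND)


Register state trace:
  MOV R5, 100  → R5 = 100 (0b01100100)
  MOV R2, 97  → R2 = 97 (0b01100001)
  AND R5, R2  → R5 = 100 AND 97 = 96 (0b01100000)
Final: R5 = 96

96


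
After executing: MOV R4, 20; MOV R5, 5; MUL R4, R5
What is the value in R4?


Register state trace:
  MOV R4, 20  → R4 = 20
  MOV R5, 5  → R5 = 5
  MUL R4, R5  → R4 = 20 * 5 = 100
Final: R4 = 100

100


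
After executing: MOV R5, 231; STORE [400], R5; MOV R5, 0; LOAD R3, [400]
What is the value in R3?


Register and memory trace:
  MOV R5, 231  → R5 = 231
  STORE [400], R5  → mem[400] = 231
  MOV R5, 0  → R5 = 0
  LOAD R3, [400]  → R3 = mem[400] = 231
Final: R3 = 231

231


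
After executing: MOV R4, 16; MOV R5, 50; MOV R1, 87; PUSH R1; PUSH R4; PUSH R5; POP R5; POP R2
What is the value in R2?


Stack trace (top is rightmost):
  MOV R4, 16  → R4 = 16
  MOV R5, 50  → R5 = 50
  MOV R1, 87  → R1 = 87
  PUSH R1  → stack: [87]
  PUSH R4  → stack: [87, 16]
  PUSH R5  → stack: [87, 16, 50]
  POP R5  → R5 = 50, stack: [87, 16]
  POP R2  → R2 = 16, stack: [87]
Final: R2 = 16

16


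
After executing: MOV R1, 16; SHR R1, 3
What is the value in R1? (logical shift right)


Register state trace:
  MOV R1, 16  → R1 = 16
  SHR R1, 3  → R1 = 16 >> 3 = 16 // 2^3 = 2
Final: R1 = 2

2


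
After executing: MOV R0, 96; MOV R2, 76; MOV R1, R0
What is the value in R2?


Register state trace:
  MOV R0, 96  → R0 = 96
  MOV R2, 76  → R2 = 76
  MOV R1, R0  → R1 = 96
Final: R2 = 76

76


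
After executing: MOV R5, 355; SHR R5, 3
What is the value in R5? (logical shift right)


Register state trace:
  MOV R5, 355  → R5 = 355
  SHR R5, 3  → R5 = 355 >> 3 = 355 // 2^3 = 44
Final: R5 = 44

44


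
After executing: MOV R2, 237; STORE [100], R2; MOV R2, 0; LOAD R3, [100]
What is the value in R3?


Register and memory trace:
  MOV R2, 237  → R2 = 237
  STORE [100], R2  → mem[100] = 237
  MOV R2, 0  → R2 = 0
  LOAD R3, [100]  → R3 = mem[100] = 237
Final: R3 = 237

237


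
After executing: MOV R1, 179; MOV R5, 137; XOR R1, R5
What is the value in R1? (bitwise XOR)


Register state trace:
  MOV R1, 179  → R1 = 179 (0b10110011)
  MOV R5, 137  → R5 = 137 (0b10001001)
  XOR R1, R5  → R1 = 179 XOR 137 = 58 (0b00111010)
Final: R1 = 58

58


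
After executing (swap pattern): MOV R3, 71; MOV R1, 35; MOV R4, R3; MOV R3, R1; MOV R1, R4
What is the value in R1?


Register state trace (swap pattern):
  MOV R3, 71  → R3 = 71
  MOV R1, 35  → R1 = 35
  MOV R4, R3  → R4 = 71  (save R3)
  MOV R3, R1  → R3 = 35  (R3 gets R1's value)
  MOV R1, R4  → R1 = 71  (R1 gets saved value)
Final: R1 = 71

71


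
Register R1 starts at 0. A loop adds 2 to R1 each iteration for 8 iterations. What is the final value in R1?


Starting value: R1 = 0
  Iter 1: R1 = 0 + 2 = 2
  Iter 2: R1 = 2 + 2 = 4
  Iter 3: R1 = 4 + 2 = 6
  Iter 4: R1 = 6 + 2 = 8
  Iter 5: R1 = 8 + 2 = 10
  Iter 6: R1 = 10 + 2 = 12
  Iter 7: R1 = 12 + 2 = 14
  Iter 8: R1 = 14 + 2 = 16
Final: R1 = 16

16


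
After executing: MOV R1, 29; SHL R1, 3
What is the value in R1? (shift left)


Register state trace:
  MOV R1, 29  → R1 = 29
  SHL R1, 3  → R1 = 29 << 3 = 29 * 2^3 = 232
Final: R1 = 232

232


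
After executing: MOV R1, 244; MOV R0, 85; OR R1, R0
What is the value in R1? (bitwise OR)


Register state trace:
  MOV R1, 244  → R1 = 244 (0b11110100)
  MOV R0, 85  → R0 = 85 (0b01010101)
  OR R1, R0   → R1 = 244 OR 85 = 245 (0b11110101)
Final: R1 = 245

245


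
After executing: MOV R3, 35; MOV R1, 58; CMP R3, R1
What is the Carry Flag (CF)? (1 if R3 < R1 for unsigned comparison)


Register state trace:
  MOV R3, 35  → R3 = 35
  MOV R1, 58  → R1 = 58
  CMP R3, R1  → unsigned 35 - 58: borrow occurs
  35 < 58, so CF = 1
CF = 1

1


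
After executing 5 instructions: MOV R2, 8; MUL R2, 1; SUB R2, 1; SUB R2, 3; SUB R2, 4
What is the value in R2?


Register state trace:
  MOV R2, 8  → R2 = 8
  MUL R2, 1  → R2 = 8 * 1 = 8
  SUB R2, 1  → R2 = 8 - 1 = 7
  SUB R2, 3  → R2 = 7 - 3 = 4
  SUB R2, 4  → R2 = 4 - 4 = 0
Final: R2 = 0

0


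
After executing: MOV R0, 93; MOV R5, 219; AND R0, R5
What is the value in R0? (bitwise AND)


Register state trace:
  MOV R0, 93  → R0 = 93 (0b01011101)
  MOV R5, 219  → R5 = 219 (0b11011011)
  AND R0, R5  → R0 = 93 AND 219 = 89 (0b01011001)
Final: R0 = 89

89


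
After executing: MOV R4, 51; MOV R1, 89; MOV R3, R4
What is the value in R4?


Register state trace:
  MOV R4, 51  → R4 = 51
  MOV R1, 89  → R1 = 89
  MOV R3, R4  → R3 = 51
Final: R4 = 51

51


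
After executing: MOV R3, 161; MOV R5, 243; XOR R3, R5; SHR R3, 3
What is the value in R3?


Register state trace:
  MOV R3, 161  → R3 = 161 (0b10100001)
  MOV R5, 243  → R5 = 243 (0b11110011)
  XOR R3, R5  → R3 = 161 XOR 243 = 82 (0b01010010)
  SHR R3, 3  → R3 = 82 >> 3 = 10
Final: R3 = 10

10


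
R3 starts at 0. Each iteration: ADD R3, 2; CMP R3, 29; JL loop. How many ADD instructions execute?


Loop trace (R3 starts at 0, target 29, step 2):
  ADD #1: R3 = 0 + 2 = 2  → 2 < 29, loop
  ADD #2: R3 = 2 + 2 = 4  → 4 < 29, loop
  ADD #3: R3 = 4 + 2 = 6  → 6 < 29, loop
  ADD #4: R3 = 6 + 2 = 8  → 8 < 29, loop
  ADD #5: R3 = 8 + 2 = 10  → 10 < 29, loop
  ADD #6: R3 = 10 + 2 = 12  → 12 < 29, loop
  ADD #7: R3 = 12 + 2 = 14  → 14 < 29, loop
  ADD #8: R3 = 14 + 2 = 16  → 16 < 29, loop
  ADD #9: R3 = 16 + 2 = 18  → 18 < 29, loop
  ADD #10: R3 = 18 + 2 = 20  → 20 < 29, loop
  ADD #11: R3 = 20 + 2 = 22  → 22 < 29, loop
  ADD #12: R3 = 22 + 2 = 24  → 24 < 29, loop
  ADD #13: R3 = 24 + 2 = 26  → 26 < 29, loop
  ADD #14: R3 = 26 + 2 = 28  → 28 < 29, loop
  ADD #15: R3 = 28 + 2 = 30  → 30 >= 29, exit
Total ADD instructions: 15

15


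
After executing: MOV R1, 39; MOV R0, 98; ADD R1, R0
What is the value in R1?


Register state trace:
  MOV R1, 39  → R1 = 39
  MOV R0, 98  → R0 = 98
  ADD R1, R0  → R1 = 39 + 98 = 137
Final: R1 = 137

137


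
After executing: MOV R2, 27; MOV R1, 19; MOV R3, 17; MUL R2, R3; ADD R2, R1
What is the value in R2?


Register state trace:
  MOV R2, 27  → R2 = 27
  MOV R1, 19  → R1 = 19
  MOV R3, 17  → R3 = 17
  MUL R2, R3  → R2 = 27 * 17 = 459
  ADD R2, R1  → R2 = 459 + 19 = 478
Final: R2 = 478

478


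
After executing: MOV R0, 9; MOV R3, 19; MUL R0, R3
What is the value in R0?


Register state trace:
  MOV R0, 9  → R0 = 9
  MOV R3, 19  → R3 = 19
  MUL R0, R3  → R0 = 9 * 19 = 171
Final: R0 = 171

171


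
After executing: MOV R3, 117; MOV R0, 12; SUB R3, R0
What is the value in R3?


Register state trace:
  MOV R3, 117  → R3 = 117
  MOV R0, 12  → R0 = 12
  SUB R3, R0  → R3 = 117 - 12 = 105
Final: R3 = 105

105


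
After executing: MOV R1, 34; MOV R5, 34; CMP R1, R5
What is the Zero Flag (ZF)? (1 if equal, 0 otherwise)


Register state trace:
  MOV R1, 34  → R1 = 34
  MOV R5, 34  → R5 = 34
  CMP R1, R5  → computes 34 - 34 = 0
  Result is zero, so values are equal
ZF = 1

1


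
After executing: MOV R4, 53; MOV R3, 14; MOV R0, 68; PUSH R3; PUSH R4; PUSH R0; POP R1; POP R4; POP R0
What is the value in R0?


Stack trace (top is rightmost):
  MOV R4, 53  → R4 = 53
  MOV R3, 14  → R3 = 14
  MOV R0, 68  → R0 = 68
  PUSH R3  → stack: [14]
  PUSH R4  → stack: [14, 53]
  PUSH R0  → stack: [14, 53, 68]
  POP R1  → R1 = 68, stack: [14, 53]
  POP R4  → R4 = 53, stack: [14]
  POP R0  → R0 = 14, stack: []
Final: R0 = 14

14


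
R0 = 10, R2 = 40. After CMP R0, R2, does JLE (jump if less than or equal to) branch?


Trace:
  R0 = 10, R2 = 40
  CMP R0, R2  → compares 10 vs 40
  JLE checks: is 10 less than or equal to 40?
  10 < 40, so condition is true
Branch taken: Yes

Yes


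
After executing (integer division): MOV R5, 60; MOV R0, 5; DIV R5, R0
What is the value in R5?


Register state trace:
  MOV R5, 60  → R5 = 60
  MOV R0, 5  → R0 = 5
  DIV R5, R0  → R5 = 60 // 5 = 12
Final: R5 = 12

12


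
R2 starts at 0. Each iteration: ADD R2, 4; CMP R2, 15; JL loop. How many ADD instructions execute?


Loop trace (R2 starts at 0, target 15, step 4):
  ADD #1: R2 = 0 + 4 = 4  → 4 < 15, loop
  ADD #2: R2 = 4 + 4 = 8  → 8 < 15, loop
  ADD #3: R2 = 8 + 4 = 12  → 12 < 15, loop
  ADD #4: R2 = 12 + 4 = 16  → 16 >= 15, exit
Total ADD instructions: 4

4


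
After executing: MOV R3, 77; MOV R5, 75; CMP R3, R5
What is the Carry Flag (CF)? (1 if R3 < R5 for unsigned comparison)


Register state trace:
  MOV R3, 77  → R3 = 77
  MOV R5, 75  → R5 = 75
  CMP R3, R5  → unsigned 77 - 75: no borrow
  77 >= 75, so CF = 0
CF = 0

0


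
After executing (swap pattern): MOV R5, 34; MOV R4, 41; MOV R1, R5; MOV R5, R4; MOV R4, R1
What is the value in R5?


Register state trace (swap pattern):
  MOV R5, 34  → R5 = 34
  MOV R4, 41  → R4 = 41
  MOV R1, R5  → R1 = 34  (save R5)
  MOV R5, R4  → R5 = 41  (R5 gets R4's value)
  MOV R4, R1  → R4 = 34  (R4 gets saved value)
Final: R5 = 41

41


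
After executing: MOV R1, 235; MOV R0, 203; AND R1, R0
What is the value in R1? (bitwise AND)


Register state trace:
  MOV R1, 235  → R1 = 235 (0b11101011)
  MOV R0, 203  → R0 = 203 (0b11001011)
  AND R1, R0  → R1 = 235 AND 203 = 203 (0b11001011)
Final: R1 = 203

203


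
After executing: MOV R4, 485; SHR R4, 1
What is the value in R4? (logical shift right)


Register state trace:
  MOV R4, 485  → R4 = 485
  SHR R4, 1  → R4 = 485 >> 1 = 485 // 2^1 = 242
Final: R4 = 242

242


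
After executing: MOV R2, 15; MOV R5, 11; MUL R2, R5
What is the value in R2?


Register state trace:
  MOV R2, 15  → R2 = 15
  MOV R5, 11  → R5 = 11
  MUL R2, R5  → R2 = 15 * 11 = 165
Final: R2 = 165

165


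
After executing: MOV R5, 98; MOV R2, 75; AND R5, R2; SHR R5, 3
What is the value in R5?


Register state trace:
  MOV R5, 98  → R5 = 98 (0b01100010)
  MOV R2, 75  → R2 = 75 (0b01001011)
  AND R5, R2  → R5 = 98 AND 75 = 66 (0b01000010)
  SHR R5, 3  → R5 = 66 >> 3 = 8
Final: R5 = 8

8


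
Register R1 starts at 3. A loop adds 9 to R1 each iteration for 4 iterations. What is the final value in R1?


Starting value: R1 = 3
  Iter 1: R1 = 3 + 9 = 12
  Iter 2: R1 = 12 + 9 = 21
  Iter 3: R1 = 21 + 9 = 30
  Iter 4: R1 = 30 + 9 = 39
Final: R1 = 39

39


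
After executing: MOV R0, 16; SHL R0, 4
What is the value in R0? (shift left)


Register state trace:
  MOV R0, 16  → R0 = 16
  SHL R0, 4  → R0 = 16 << 4 = 16 * 2^4 = 256
Final: R0 = 256

256


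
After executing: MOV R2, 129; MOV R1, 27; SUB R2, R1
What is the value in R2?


Register state trace:
  MOV R2, 129  → R2 = 129
  MOV R1, 27  → R1 = 27
  SUB R2, R1  → R2 = 129 - 27 = 102
Final: R2 = 102

102


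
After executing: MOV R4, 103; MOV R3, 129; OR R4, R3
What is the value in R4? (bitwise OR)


Register state trace:
  MOV R4, 103  → R4 = 103 (0b01100111)
  MOV R3, 129  → R3 = 129 (0b10000001)
  OR R4, R3   → R4 = 103 OR 129 = 231 (0b11100111)
Final: R4 = 231

231


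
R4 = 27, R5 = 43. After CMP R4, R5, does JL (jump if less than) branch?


Trace:
  R4 = 27, R5 = 43
  CMP R4, R5  → compares 27 vs 43
  JL checks: is 27 less than 43?
  27 < 43, so condition is true
Branch taken: Yes

Yes


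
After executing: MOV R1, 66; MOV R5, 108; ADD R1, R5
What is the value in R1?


Register state trace:
  MOV R1, 66  → R1 = 66
  MOV R5, 108  → R5 = 108
  ADD R1, R5  → R1 = 66 + 108 = 174
Final: R1 = 174

174


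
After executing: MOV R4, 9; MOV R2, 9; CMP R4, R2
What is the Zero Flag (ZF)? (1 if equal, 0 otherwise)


Register state trace:
  MOV R4, 9  → R4 = 9
  MOV R2, 9  → R2 = 9
  CMP R4, R2  → computes 9 - 9 = 0
  Result is zero, so values are equal
ZF = 1

1


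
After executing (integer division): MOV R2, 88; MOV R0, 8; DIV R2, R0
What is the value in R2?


Register state trace:
  MOV R2, 88  → R2 = 88
  MOV R0, 8  → R0 = 8
  DIV R2, R0  → R2 = 88 // 8 = 11
Final: R2 = 11

11


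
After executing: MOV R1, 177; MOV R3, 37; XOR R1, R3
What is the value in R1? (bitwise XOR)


Register state trace:
  MOV R1, 177  → R1 = 177 (0b10110001)
  MOV R3, 37  → R3 = 37 (0b00100101)
  XOR R1, R3  → R1 = 177 XOR 37 = 148 (0b10010100)
Final: R1 = 148

148


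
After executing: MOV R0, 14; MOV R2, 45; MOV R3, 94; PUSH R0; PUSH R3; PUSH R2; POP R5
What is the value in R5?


Stack trace (top is rightmost):
  MOV R0, 14  → R0 = 14
  MOV R2, 45  → R2 = 45
  MOV R3, 94  → R3 = 94
  PUSH R0  → stack: [14]
  PUSH R3  → stack: [14, 94]
  PUSH R2  → stack: [14, 94, 45]
  POP R5  → R5 = 45, stack: [14, 94]
Final: R5 = 45

45


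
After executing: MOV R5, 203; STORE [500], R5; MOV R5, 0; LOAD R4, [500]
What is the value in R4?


Register and memory trace:
  MOV R5, 203  → R5 = 203
  STORE [500], R5  → mem[500] = 203
  MOV R5, 0  → R5 = 0
  LOAD R4, [500]  → R4 = mem[500] = 203
Final: R4 = 203

203


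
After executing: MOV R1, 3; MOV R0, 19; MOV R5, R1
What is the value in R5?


Register state trace:
  MOV R1, 3  → R1 = 3
  MOV R0, 19  → R0 = 19
  MOV R5, R1  → R5 = 3
Final: R5 = 3

3


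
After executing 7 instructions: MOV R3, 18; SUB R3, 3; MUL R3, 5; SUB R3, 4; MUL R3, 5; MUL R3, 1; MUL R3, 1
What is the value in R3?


Register state trace:
  MOV R3, 18  → R3 = 18
  SUB R3, 3  → R3 = 18 - 3 = 15
  MUL R3, 5  → R3 = 15 * 5 = 75
  SUB R3, 4  → R3 = 75 - 4 = 71
  MUL R3, 5  → R3 = 71 * 5 = 355
  MUL R3, 1  → R3 = 355 * 1 = 355
  MUL R3, 1  → R3 = 355 * 1 = 355
Final: R3 = 355

355


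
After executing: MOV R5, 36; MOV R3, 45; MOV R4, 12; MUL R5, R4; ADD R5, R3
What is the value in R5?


Register state trace:
  MOV R5, 36  → R5 = 36
  MOV R3, 45  → R3 = 45
  MOV R4, 12  → R4 = 12
  MUL R5, R4  → R5 = 36 * 12 = 432
  ADD R5, R3  → R5 = 432 + 45 = 477
Final: R5 = 477

477


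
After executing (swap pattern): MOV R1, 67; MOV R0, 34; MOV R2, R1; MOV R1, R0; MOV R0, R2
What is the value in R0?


Register state trace (swap pattern):
  MOV R1, 67  → R1 = 67
  MOV R0, 34  → R0 = 34
  MOV R2, R1  → R2 = 67  (save R1)
  MOV R1, R0  → R1 = 34  (R1 gets R0's value)
  MOV R0, R2  → R0 = 67  (R0 gets saved value)
Final: R0 = 67

67


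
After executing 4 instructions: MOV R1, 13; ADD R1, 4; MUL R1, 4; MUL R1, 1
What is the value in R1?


Register state trace:
  MOV R1, 13  → R1 = 13
  ADD R1, 4  → R1 = 13 + 4 = 17
  MUL R1, 4  → R1 = 17 * 4 = 68
  MUL R1, 1  → R1 = 68 * 1 = 68
Final: R1 = 68

68


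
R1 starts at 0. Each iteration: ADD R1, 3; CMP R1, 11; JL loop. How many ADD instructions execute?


Loop trace (R1 starts at 0, target 11, step 3):
  ADD #1: R1 = 0 + 3 = 3  → 3 < 11, loop
  ADD #2: R1 = 3 + 3 = 6  → 6 < 11, loop
  ADD #3: R1 = 6 + 3 = 9  → 9 < 11, loop
  ADD #4: R1 = 9 + 3 = 12  → 12 >= 11, exit
Total ADD instructions: 4

4


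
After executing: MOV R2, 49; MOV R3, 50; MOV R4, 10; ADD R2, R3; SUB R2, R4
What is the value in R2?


Register state trace:
  MOV R2, 49  → R2 = 49
  MOV R3, 50  → R3 = 50
  MOV R4, 10  → R4 = 10
  ADD R2, R3  → R2 = 49 + 50 = 99
  SUB R2, R4  → R2 = 99 - 10 = 89
Final: R2 = 89

89


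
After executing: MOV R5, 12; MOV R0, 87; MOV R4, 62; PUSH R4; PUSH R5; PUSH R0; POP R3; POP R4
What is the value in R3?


Stack trace (top is rightmost):
  MOV R5, 12  → R5 = 12
  MOV R0, 87  → R0 = 87
  MOV R4, 62  → R4 = 62
  PUSH R4  → stack: [62]
  PUSH R5  → stack: [62, 12]
  PUSH R0  → stack: [62, 12, 87]
  POP R3  → R3 = 87, stack: [62, 12]
  POP R4  → R4 = 12, stack: [62]
Final: R3 = 87

87


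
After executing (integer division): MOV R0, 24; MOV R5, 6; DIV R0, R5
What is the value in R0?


Register state trace:
  MOV R0, 24  → R0 = 24
  MOV R5, 6  → R5 = 6
  DIV R0, R5  → R0 = 24 // 6 = 4
Final: R0 = 4

4
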